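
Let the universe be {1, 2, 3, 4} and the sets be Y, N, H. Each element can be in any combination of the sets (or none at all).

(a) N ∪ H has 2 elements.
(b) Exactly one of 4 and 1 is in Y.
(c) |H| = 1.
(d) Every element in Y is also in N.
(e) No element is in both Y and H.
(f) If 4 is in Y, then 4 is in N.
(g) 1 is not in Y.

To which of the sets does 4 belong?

4: N, Y

From (g): 1 ∉ Y.
(b) (exactly one): 4 ∈ Y.
(d) with 4 ∈ Y: 4 ∈ N.
(e) (disjoint): 4 ∉ H.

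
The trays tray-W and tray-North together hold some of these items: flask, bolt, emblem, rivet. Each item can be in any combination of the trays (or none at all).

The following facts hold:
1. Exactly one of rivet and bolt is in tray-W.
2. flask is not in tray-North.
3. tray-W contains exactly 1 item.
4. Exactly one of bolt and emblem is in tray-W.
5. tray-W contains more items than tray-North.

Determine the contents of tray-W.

tray-W = {bolt}

From (2): flask ∉ tray-North.
Suppose flask ∈ tray-W: no assignment then satisfies all the clues, so flask ∉ tray-W.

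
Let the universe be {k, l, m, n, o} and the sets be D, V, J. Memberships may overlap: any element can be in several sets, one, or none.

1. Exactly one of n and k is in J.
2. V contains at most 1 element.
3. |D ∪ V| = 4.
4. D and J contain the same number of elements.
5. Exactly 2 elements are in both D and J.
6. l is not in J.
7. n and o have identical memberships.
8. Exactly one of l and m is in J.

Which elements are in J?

From (6): l ∉ J.
(8) (exactly one): m ∈ J.
Suppose k ∈ J: no assignment then satisfies all the clues, so k ∉ J.

J = {m, n, o}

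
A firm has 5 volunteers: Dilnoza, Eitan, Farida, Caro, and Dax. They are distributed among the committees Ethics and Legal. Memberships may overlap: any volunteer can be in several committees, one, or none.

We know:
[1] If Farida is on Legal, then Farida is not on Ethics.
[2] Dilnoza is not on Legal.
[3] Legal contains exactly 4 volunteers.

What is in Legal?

From (2): Dilnoza ∉ Legal.
(3): only 4 candidates remain for Legal, so all are in.
(1): Farida ∉ Ethics.

Legal = {Caro, Dax, Eitan, Farida}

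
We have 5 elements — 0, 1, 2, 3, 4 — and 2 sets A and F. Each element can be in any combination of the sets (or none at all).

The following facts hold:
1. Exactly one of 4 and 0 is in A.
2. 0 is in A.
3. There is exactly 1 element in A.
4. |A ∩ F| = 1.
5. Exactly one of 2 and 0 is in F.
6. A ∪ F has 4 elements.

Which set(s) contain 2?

2: none

From (2): 0 ∈ A.
(1) (exactly one): 4 ∉ A.
(3): A already has 1, so the rest are out.
Suppose 2 ∈ F: no assignment then satisfies all the clues, so 2 ∉ F.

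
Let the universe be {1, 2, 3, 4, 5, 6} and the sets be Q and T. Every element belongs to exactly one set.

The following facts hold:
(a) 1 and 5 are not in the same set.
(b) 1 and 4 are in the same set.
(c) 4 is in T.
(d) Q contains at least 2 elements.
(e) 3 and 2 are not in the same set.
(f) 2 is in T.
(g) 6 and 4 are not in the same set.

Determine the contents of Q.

From (c): 4 ∈ T.
From (f): 2 ∈ T.
(b): 1 matches 4: 1 ∉ Q.
(b): 1 matches 4: 1 ∈ T.
(e): 3 ∉ T.
(g): 6 ∉ T.
Only one set left: 3 ∈ Q.
Only one set left: 6 ∈ Q.
(a): 5 ∉ T.
Only one set left: 5 ∈ Q.

Q = {3, 5, 6}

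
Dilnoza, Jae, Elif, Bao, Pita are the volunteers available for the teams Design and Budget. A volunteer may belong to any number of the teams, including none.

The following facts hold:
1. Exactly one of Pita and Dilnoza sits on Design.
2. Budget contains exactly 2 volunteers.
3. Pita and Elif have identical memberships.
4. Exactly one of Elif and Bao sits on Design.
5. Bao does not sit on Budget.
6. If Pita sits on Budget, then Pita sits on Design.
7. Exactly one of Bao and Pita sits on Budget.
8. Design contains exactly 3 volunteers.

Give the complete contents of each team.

From (5): Bao ∉ Budget.
(7) (exactly one): Pita ∈ Budget.
(3): Elif matches Pita: Elif ∈ Budget.
(6): Pita ∈ Design.
(1) (exactly one): Dilnoza ∉ Design.
(2): Budget already has 2, so the rest are out.
(3): Elif matches Pita: Elif ∈ Design.
(4) (exactly one): Bao ∉ Design.
(8): only 3 candidates remain for Design, so all are in.

Design = {Elif, Jae, Pita}; Budget = {Elif, Pita}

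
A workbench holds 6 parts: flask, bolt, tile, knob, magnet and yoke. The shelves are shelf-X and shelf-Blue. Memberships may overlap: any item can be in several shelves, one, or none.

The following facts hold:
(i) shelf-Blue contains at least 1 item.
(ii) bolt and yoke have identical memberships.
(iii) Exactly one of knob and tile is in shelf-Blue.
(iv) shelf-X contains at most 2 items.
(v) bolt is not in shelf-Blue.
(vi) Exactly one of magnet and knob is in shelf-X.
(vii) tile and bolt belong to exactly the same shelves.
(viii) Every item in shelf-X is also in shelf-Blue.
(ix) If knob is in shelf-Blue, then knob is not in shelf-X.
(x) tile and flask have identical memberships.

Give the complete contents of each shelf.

shelf-X = {magnet}; shelf-Blue = {knob, magnet}

From (v): bolt ∉ shelf-Blue.
(ii): yoke matches bolt: yoke ∉ shelf-Blue.
(vii): tile matches bolt: tile ∉ shelf-Blue.
(viii) contrapositive: bolt ∉ shelf-X.
(viii) contrapositive: tile ∉ shelf-X.
(viii) contrapositive: yoke ∉ shelf-X.
(x): flask matches tile: flask ∉ shelf-X.
(x): flask matches tile: flask ∉ shelf-Blue.
(iii) (exactly one): knob ∈ shelf-Blue.
(ix): knob ∉ shelf-X.
(vi) (exactly one): magnet ∈ shelf-X.
(viii) with magnet ∈ shelf-X: magnet ∈ shelf-Blue.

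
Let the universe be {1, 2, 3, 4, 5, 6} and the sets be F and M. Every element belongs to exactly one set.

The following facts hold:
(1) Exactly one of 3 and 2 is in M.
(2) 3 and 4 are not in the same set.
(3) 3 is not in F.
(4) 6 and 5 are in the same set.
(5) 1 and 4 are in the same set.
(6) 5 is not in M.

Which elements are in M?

M = {3}

From (3): 3 ∉ F.
From (6): 5 ∉ M.
(4): 6 matches 5: 6 ∉ M.
Only one set left: 3 ∈ M.
Only one set left: 5 ∈ F.
Only one set left: 6 ∈ F.
(1) (exactly one): 2 ∉ M.
(2): 4 ∉ M.
(5): 1 matches 4: 1 ∉ M.
Only one set left: 1 ∈ F.
Only one set left: 2 ∈ F.
Only one set left: 4 ∈ F.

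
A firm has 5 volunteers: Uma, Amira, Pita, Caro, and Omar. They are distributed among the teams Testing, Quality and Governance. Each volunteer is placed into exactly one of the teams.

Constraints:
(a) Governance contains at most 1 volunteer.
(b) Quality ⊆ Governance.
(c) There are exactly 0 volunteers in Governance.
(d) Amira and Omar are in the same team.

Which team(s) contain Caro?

(c): Governance already has 0, so the rest are out.
(b) contrapositive: Uma ∉ Quality.
(b) contrapositive: Amira ∉ Quality.
(b) contrapositive: Pita ∉ Quality.
(b) contrapositive: Caro ∉ Quality.
(b) contrapositive: Omar ∉ Quality.
Only one team left: Uma ∈ Testing.
Only one team left: Amira ∈ Testing.
Only one team left: Pita ∈ Testing.
Only one team left: Caro ∈ Testing.
Only one team left: Omar ∈ Testing.

Caro: Testing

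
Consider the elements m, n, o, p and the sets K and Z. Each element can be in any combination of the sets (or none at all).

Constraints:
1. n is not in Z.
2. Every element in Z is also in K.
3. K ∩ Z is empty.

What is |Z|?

0

From (1): n ∉ Z.
Suppose m ∈ Z: no assignment then satisfies all the clues, so m ∉ Z.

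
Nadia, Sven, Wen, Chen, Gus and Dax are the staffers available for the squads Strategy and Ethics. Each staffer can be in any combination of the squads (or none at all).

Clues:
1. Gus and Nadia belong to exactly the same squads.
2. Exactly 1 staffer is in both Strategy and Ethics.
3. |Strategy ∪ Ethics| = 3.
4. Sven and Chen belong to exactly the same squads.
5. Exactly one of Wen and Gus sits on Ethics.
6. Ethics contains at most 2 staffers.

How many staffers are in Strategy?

3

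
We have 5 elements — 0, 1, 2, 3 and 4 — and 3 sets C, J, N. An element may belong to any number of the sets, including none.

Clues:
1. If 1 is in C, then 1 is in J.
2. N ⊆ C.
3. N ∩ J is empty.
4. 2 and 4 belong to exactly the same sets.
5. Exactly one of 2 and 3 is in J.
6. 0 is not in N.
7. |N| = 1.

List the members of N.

N = {3}

From (6): 0 ∉ N.
Suppose 1 ∈ N: no assignment then satisfies all the clues, so 1 ∉ N.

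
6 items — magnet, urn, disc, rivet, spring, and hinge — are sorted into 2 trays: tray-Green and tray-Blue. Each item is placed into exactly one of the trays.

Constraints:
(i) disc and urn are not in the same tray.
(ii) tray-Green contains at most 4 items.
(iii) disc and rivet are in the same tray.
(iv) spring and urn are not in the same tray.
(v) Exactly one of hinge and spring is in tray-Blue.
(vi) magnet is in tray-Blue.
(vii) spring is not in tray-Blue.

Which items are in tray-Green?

From (vi): magnet ∈ tray-Blue.
From (vii): spring ∉ tray-Blue.
(v) (exactly one): hinge ∈ tray-Blue.
Only one tray left: spring ∈ tray-Green.
(iv): urn ∉ tray-Green.
Only one tray left: urn ∈ tray-Blue.
(i): disc ∉ tray-Blue.
(iii): rivet matches disc: rivet ∉ tray-Blue.
Only one tray left: disc ∈ tray-Green.
Only one tray left: rivet ∈ tray-Green.

tray-Green = {disc, rivet, spring}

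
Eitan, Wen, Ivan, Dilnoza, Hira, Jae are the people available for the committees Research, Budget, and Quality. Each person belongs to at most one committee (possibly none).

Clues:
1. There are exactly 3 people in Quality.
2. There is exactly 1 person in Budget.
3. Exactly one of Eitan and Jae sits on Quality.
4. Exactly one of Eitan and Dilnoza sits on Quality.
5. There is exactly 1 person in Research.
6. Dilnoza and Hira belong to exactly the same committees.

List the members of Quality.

Quality = {Dilnoza, Hira, Jae}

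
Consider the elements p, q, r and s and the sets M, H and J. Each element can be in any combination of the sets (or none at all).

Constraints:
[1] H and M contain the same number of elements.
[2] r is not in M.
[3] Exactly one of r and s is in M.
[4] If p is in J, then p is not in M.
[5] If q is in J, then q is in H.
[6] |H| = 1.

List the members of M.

M = {s}

From (2): r ∉ M.
(3) (exactly one): s ∈ M.
Suppose p ∈ M: no assignment then satisfies all the clues, so p ∉ M.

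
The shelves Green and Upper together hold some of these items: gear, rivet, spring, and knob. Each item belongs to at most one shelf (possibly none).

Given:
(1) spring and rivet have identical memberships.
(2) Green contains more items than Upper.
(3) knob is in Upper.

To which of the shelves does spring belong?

spring: Green

From (3): knob ∈ Upper.
Suppose spring ∉ Green: no assignment then satisfies all the clues, so spring ∈ Green.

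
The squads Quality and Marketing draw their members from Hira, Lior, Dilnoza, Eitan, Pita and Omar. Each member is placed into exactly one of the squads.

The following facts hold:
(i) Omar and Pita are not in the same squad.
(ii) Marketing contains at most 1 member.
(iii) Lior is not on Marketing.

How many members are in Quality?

5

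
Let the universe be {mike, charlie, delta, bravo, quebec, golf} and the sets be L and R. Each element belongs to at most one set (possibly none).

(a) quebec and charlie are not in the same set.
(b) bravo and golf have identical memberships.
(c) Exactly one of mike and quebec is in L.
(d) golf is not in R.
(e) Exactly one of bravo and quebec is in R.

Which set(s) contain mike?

mike: L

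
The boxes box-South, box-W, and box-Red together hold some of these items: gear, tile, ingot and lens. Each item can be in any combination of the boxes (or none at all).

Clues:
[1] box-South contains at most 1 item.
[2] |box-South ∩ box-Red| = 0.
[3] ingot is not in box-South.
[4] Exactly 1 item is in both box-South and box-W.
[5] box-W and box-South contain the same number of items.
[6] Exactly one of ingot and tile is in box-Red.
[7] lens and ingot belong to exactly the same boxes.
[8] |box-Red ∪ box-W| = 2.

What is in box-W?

box-W = {gear}

From (3): ingot ∉ box-South.
(7): lens matches ingot: lens ∉ box-South.
Suppose gear ∉ box-W: no assignment then satisfies all the clues, so gear ∈ box-W.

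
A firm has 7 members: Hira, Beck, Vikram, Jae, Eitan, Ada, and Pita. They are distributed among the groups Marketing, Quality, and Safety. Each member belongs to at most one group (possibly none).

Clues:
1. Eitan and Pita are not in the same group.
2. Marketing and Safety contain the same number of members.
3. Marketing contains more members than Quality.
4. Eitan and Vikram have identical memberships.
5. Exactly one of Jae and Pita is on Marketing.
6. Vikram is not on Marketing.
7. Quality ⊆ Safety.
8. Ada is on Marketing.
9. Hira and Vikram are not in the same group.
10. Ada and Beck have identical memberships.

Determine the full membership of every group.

Marketing = {Ada, Beck, Pita}; Quality = {}; Safety = {Eitan, Jae, Vikram}

From (6): Vikram ∉ Marketing.
From (8): Ada ∈ Marketing.
(4): Eitan matches Vikram: Eitan ∉ Marketing.
(10): Beck matches Ada: Beck ∈ Marketing.
Suppose Hira ∈ Marketing: no assignment then satisfies all the clues, so Hira ∉ Marketing.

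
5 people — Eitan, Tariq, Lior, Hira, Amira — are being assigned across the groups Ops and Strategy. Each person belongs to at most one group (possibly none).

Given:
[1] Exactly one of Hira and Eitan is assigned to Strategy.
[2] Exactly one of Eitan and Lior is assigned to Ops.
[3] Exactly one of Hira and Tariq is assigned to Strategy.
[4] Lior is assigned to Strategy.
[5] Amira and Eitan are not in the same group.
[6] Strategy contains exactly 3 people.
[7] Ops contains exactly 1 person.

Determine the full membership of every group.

Ops = {Eitan}; Strategy = {Amira, Hira, Lior}

From (4): Lior ∈ Strategy.
(2) (exactly one): Eitan ∈ Ops.
(5): Amira ∉ Ops.
(7): Ops already has 1, so the rest are out.
(1) (exactly one): Hira ∈ Strategy.
(3) (exactly one): Tariq ∉ Strategy.
(6): only 3 candidates remain for Strategy, so all are in.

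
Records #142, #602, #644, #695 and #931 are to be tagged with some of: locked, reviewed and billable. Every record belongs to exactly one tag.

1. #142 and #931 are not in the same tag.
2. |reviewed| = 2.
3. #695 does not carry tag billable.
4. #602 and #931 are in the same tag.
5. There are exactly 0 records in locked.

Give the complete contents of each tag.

From (3): #695 ∉ billable.
(5): locked already has 0, so the rest are out.
Only one tag left: #695 ∈ reviewed.
Suppose #142 ∉ reviewed: no assignment then satisfies all the clues, so #142 ∈ reviewed.

locked = {}; reviewed = {#142, #695}; billable = {#602, #644, #931}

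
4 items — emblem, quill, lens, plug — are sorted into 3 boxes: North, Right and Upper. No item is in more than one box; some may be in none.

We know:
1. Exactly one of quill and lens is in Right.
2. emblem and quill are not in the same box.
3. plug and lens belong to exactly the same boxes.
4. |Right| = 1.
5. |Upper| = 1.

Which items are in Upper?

Upper = {emblem}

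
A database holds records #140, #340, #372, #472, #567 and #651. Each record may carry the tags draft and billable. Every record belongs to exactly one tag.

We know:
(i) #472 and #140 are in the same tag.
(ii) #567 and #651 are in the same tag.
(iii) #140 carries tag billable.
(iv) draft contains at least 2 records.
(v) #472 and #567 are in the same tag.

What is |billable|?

From (iii): #140 ∈ billable.
(i): #472 matches #140: #472 ∉ draft.
(i): #472 matches #140: #472 ∈ billable.
(v): #567 matches #472: #567 ∉ draft.
(v): #567 matches #472: #567 ∈ billable.
(ii): #651 matches #567: #651 ∉ draft.
(ii): #651 matches #567: #651 ∈ billable.
(iv): only 2 candidates remain for draft, so all are in.

4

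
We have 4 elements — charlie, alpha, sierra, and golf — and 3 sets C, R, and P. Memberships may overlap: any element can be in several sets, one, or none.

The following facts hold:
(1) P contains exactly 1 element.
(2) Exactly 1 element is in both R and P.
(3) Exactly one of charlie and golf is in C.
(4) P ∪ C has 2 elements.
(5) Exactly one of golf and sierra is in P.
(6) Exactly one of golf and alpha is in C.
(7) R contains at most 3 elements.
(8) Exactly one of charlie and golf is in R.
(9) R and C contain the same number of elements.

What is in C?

C = {golf, sierra}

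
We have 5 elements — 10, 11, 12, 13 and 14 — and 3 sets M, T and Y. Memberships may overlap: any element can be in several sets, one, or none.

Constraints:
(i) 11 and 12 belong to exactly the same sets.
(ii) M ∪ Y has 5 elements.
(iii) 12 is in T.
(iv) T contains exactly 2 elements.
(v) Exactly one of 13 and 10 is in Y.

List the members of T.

T = {11, 12}

From (iii): 12 ∈ T.
(i): 11 matches 12: 11 ∈ T.
(iv): T already has 2, so the rest are out.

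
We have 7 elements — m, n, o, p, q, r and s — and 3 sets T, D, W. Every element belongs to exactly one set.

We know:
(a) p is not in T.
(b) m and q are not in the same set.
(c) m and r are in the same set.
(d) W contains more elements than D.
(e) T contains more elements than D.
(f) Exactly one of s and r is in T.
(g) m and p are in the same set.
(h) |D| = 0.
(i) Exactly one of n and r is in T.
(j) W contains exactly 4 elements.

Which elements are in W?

W = {m, o, p, r}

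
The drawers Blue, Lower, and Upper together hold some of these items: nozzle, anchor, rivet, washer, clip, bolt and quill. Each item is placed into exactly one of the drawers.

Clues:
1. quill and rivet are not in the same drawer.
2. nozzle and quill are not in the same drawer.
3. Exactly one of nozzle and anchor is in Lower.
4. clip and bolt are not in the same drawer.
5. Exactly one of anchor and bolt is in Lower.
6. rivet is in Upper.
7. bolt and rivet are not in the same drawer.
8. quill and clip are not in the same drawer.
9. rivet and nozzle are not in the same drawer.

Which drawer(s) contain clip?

clip: Upper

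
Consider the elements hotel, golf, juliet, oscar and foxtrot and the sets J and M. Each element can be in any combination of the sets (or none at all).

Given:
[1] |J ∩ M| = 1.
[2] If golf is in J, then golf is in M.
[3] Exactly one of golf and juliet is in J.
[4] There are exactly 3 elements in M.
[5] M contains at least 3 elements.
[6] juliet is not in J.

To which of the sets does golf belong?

golf: J, M

From (6): juliet ∉ J.
(3) (exactly one): golf ∈ J.
(2): golf ∈ M.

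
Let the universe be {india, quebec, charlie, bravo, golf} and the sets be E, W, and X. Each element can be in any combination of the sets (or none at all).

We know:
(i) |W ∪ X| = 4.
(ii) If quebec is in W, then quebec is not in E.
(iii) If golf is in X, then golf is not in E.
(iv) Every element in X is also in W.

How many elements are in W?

4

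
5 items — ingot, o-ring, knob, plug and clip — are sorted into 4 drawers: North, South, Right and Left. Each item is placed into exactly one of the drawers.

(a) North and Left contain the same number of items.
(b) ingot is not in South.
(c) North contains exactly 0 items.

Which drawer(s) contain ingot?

From (b): ingot ∉ South.
(c): North already has 0, so the rest are out.
Suppose ingot ∉ Right: no assignment then satisfies all the clues, so ingot ∈ Right.

ingot: Right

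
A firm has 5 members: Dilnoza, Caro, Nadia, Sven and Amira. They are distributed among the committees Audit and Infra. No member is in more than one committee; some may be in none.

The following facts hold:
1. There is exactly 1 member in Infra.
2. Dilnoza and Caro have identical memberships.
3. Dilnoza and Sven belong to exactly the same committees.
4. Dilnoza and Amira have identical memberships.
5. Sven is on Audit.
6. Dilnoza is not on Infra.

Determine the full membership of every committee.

Audit = {Amira, Caro, Dilnoza, Sven}; Infra = {Nadia}

From (5): Sven ∈ Audit.
From (6): Dilnoza ∉ Infra.
(2): Caro matches Dilnoza: Caro ∉ Infra.
(3): Dilnoza matches Sven: Dilnoza ∈ Audit.
(4): Amira matches Dilnoza: Amira ∈ Audit.
(1): only 1 candidates remain for Infra, so all are in.
(2): Caro matches Dilnoza: Caro ∈ Audit.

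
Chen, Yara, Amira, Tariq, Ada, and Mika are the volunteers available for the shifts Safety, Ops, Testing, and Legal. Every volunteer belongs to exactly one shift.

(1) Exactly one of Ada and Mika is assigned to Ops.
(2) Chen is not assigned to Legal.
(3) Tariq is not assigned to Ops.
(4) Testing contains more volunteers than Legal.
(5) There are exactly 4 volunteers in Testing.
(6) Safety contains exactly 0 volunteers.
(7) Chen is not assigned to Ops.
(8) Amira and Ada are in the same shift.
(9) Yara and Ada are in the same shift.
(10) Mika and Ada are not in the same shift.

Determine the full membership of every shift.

Safety = {}; Ops = {Mika}; Testing = {Ada, Amira, Chen, Yara}; Legal = {Tariq}

From (2): Chen ∉ Legal.
From (3): Tariq ∉ Ops.
From (7): Chen ∉ Ops.
(6): Safety already has 0, so the rest are out.
Only one shift left: Chen ∈ Testing.
Suppose Yara ∈ Ops: no assignment then satisfies all the clues, so Yara ∉ Ops.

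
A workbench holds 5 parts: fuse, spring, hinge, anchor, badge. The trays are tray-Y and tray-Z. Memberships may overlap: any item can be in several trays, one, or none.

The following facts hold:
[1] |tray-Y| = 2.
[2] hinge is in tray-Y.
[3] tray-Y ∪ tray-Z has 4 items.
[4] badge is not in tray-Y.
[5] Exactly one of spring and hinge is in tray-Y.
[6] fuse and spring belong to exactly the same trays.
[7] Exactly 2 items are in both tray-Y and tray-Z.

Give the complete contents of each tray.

tray-Y = {anchor, hinge}; tray-Z = {anchor, fuse, hinge, spring}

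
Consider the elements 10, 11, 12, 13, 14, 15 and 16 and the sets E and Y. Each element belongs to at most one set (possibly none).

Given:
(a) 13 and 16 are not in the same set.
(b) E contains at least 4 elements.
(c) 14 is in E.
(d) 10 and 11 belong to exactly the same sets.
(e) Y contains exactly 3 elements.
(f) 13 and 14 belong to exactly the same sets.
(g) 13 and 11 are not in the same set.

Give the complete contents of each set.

From (c): 14 ∈ E.
(f): 13 matches 14: 13 ∈ E.
(g): 11 ∉ E.
(a): 16 ∉ E.
(d): 10 matches 11: 10 ∉ E.
(b): only 4 candidates remain for E, so all are in.
(e): only 3 candidates remain for Y, so all are in.

E = {12, 13, 14, 15}; Y = {10, 11, 16}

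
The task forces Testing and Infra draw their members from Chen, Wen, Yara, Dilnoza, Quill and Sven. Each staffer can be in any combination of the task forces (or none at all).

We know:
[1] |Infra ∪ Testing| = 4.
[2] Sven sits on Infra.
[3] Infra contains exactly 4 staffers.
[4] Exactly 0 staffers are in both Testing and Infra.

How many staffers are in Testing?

0

From (2): Sven ∈ Infra.
Suppose Chen ∈ Testing: no assignment then satisfies all the clues, so Chen ∉ Testing.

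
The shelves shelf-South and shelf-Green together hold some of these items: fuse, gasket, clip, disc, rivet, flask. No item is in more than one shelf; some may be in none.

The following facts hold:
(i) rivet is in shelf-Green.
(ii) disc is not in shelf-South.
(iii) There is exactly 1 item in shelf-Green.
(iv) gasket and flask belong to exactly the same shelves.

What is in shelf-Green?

shelf-Green = {rivet}

From (i): rivet ∈ shelf-Green.
From (ii): disc ∉ shelf-South.
(iii): shelf-Green already has 1, so the rest are out.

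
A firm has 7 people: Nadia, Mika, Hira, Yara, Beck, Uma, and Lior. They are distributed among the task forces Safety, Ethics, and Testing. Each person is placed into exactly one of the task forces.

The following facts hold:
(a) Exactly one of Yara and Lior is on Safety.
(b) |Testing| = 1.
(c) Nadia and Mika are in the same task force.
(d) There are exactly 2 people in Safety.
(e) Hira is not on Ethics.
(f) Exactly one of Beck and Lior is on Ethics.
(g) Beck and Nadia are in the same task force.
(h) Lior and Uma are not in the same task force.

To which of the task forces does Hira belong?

Hira: Safety

From (e): Hira ∉ Ethics.
Suppose Hira ∉ Safety: no assignment then satisfies all the clues, so Hira ∈ Safety.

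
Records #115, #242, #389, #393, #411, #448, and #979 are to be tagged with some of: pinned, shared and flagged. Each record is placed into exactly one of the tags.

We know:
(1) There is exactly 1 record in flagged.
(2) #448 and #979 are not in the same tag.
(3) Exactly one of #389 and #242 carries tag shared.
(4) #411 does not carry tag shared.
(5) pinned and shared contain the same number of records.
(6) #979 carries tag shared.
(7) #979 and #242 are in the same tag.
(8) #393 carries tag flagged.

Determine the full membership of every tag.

pinned = {#389, #411, #448}; shared = {#115, #242, #979}; flagged = {#393}

From (4): #411 ∉ shared.
From (6): #979 ∈ shared.
From (8): #393 ∈ flagged.
(1): flagged already has 1, so the rest are out.
(2): #448 ∉ shared.
(7): #242 matches #979: #242 ∉ pinned.
(7): #242 matches #979: #242 ∈ shared.
Only one tag left: #411 ∈ pinned.
Only one tag left: #448 ∈ pinned.
(3) (exactly one): #389 ∉ shared.
Only one tag left: #389 ∈ pinned.
Suppose #115 ∈ pinned: no assignment then satisfies all the clues, so #115 ∉ pinned.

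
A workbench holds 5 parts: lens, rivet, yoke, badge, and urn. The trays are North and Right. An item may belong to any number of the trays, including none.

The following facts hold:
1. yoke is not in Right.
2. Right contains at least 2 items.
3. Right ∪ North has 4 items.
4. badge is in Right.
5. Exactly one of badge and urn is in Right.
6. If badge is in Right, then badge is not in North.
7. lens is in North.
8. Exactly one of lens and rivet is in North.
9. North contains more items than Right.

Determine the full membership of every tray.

North = {lens, urn, yoke}; Right = {badge, lens}

From (1): yoke ∉ Right.
From (4): badge ∈ Right.
From (7): lens ∈ North.
(5) (exactly one): urn ∉ Right.
(6): badge ∉ North.
(8) (exactly one): rivet ∉ North.
Suppose lens ∉ Right: no assignment then satisfies all the clues, so lens ∈ Right.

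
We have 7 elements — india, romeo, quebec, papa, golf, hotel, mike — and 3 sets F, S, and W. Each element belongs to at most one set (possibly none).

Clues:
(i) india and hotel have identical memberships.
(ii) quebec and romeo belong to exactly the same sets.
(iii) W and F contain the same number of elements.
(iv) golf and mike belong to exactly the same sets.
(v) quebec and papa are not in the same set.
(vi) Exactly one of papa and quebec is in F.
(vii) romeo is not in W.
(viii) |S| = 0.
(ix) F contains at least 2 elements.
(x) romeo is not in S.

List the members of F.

F = {quebec, romeo}

From (vii): romeo ∉ W.
From (x): romeo ∉ S.
(ii): quebec matches romeo: quebec ∉ S.
(ii): quebec matches romeo: quebec ∉ W.
(viii): S already has 0, so the rest are out.
Suppose india ∈ F: no assignment then satisfies all the clues, so india ∉ F.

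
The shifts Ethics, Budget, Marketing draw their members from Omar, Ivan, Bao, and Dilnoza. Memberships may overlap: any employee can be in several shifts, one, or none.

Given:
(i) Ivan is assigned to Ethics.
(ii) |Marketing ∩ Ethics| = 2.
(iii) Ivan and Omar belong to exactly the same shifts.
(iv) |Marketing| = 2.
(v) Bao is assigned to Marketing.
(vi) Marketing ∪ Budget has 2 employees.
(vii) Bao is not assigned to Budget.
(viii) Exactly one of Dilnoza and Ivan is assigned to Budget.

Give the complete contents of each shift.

Ethics = {Bao, Dilnoza, Ivan, Omar}; Budget = {Dilnoza}; Marketing = {Bao, Dilnoza}

From (i): Ivan ∈ Ethics.
From (v): Bao ∈ Marketing.
From (vii): Bao ∉ Budget.
(iii): Omar matches Ivan: Omar ∈ Ethics.
Suppose Omar ∈ Budget: no assignment then satisfies all the clues, so Omar ∉ Budget.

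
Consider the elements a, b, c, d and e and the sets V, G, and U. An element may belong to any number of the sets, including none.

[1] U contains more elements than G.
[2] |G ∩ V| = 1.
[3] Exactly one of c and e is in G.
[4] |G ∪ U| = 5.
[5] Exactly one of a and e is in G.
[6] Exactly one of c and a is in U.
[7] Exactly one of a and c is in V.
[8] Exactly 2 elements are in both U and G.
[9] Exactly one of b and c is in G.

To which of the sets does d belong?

d: G, U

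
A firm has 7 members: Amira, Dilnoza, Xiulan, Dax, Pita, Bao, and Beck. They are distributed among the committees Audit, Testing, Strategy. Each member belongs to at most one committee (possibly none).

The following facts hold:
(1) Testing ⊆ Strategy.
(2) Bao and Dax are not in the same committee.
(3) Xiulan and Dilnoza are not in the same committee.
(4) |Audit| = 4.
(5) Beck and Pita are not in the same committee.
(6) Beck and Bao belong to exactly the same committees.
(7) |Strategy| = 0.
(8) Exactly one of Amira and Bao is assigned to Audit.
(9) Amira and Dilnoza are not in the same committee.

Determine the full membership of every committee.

Audit = {Amira, Dax, Pita, Xiulan}; Testing = {}; Strategy = {}

(7): Strategy already has 0, so the rest are out.
(1) contrapositive: Amira ∉ Testing.
(1) contrapositive: Dilnoza ∉ Testing.
(1) contrapositive: Xiulan ∉ Testing.
(1) contrapositive: Dax ∉ Testing.
(1) contrapositive: Pita ∉ Testing.
(1) contrapositive: Bao ∉ Testing.
(1) contrapositive: Beck ∉ Testing.
Suppose Amira ∉ Audit: no assignment then satisfies all the clues, so Amira ∈ Audit.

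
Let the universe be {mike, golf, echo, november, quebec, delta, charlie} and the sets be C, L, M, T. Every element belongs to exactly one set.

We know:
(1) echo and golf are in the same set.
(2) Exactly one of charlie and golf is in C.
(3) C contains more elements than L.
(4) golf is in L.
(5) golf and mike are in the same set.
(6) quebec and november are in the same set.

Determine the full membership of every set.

C = {charlie, delta, november, quebec}; L = {echo, golf, mike}; M = {}; T = {}

From (4): golf ∈ L.
(1): echo matches golf: echo ∉ C.
(1): echo matches golf: echo ∈ L.
(2) (exactly one): charlie ∈ C.
(5): mike matches golf: mike ∉ C.
(5): mike matches golf: mike ∈ L.
Suppose november ∉ C: no assignment then satisfies all the clues, so november ∈ C.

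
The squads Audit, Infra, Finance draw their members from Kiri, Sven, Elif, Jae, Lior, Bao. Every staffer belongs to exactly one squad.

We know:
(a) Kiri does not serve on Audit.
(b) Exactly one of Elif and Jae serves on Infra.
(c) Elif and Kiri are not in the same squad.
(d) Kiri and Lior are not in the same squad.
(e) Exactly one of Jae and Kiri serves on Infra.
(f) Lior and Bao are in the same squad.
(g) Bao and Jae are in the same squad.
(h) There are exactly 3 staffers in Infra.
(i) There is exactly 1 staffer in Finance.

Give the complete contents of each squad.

Audit = {Elif, Sven}; Infra = {Bao, Jae, Lior}; Finance = {Kiri}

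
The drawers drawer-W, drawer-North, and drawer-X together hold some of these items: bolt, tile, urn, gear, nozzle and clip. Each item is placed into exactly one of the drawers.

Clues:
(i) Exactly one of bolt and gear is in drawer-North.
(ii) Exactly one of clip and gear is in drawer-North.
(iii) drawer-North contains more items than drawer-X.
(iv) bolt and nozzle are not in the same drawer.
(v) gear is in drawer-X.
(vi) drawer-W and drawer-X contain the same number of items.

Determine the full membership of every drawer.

drawer-W = {nozzle}; drawer-North = {bolt, clip, tile, urn}; drawer-X = {gear}

From (v): gear ∈ drawer-X.
(i) (exactly one): bolt ∈ drawer-North.
(ii) (exactly one): clip ∈ drawer-North.
(iv): nozzle ∉ drawer-North.
Suppose tile ∈ drawer-W: no assignment then satisfies all the clues, so tile ∉ drawer-W.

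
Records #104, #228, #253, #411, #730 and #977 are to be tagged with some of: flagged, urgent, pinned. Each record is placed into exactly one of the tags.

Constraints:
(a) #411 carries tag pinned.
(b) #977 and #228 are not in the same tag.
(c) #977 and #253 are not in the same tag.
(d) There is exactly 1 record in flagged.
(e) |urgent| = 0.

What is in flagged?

From (a): #411 ∈ pinned.
(e): urgent already has 0, so the rest are out.
Suppose #104 ∈ flagged: no assignment then satisfies all the clues, so #104 ∉ flagged.

flagged = {#977}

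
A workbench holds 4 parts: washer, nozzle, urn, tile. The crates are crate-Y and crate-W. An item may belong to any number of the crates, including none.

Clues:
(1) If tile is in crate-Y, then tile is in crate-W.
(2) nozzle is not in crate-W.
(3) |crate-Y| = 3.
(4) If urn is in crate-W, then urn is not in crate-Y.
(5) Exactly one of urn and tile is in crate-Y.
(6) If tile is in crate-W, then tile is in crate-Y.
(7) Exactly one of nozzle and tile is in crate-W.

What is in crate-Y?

crate-Y = {nozzle, tile, washer}

From (2): nozzle ∉ crate-W.
(7) (exactly one): tile ∈ crate-W.
(6): tile ∈ crate-Y.
(5) (exactly one): urn ∉ crate-Y.
(3): only 3 candidates remain for crate-Y, so all are in.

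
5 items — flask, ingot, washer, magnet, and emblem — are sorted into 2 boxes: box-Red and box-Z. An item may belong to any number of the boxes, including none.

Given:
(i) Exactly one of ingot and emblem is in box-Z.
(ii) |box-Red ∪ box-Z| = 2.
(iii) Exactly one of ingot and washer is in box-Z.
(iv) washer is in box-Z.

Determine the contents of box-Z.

box-Z = {emblem, washer}

From (iv): washer ∈ box-Z.
(iii) (exactly one): ingot ∉ box-Z.
(i) (exactly one): emblem ∈ box-Z.
Suppose flask ∈ box-Z: no assignment then satisfies all the clues, so flask ∉ box-Z.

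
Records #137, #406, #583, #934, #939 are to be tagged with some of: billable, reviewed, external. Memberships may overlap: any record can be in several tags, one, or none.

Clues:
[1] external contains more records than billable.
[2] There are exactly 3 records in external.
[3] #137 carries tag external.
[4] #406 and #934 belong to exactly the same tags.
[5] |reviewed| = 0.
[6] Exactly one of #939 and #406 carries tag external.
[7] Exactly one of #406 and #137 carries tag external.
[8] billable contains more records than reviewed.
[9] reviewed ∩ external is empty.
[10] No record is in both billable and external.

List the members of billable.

billable = {#406, #934}

From (3): #137 ∈ external.
(5): reviewed already has 0, so the rest are out.
(7) (exactly one): #406 ∉ external.
(10) (disjoint): #137 ∉ billable.
(4): #934 matches #406: #934 ∉ external.
(6) (exactly one): #939 ∈ external.
(10) (disjoint): #939 ∉ billable.
(2): only 3 candidates remain for external, so all are in.
(10) (disjoint): #583 ∉ billable.
Suppose #406 ∉ billable: no assignment then satisfies all the clues, so #406 ∈ billable.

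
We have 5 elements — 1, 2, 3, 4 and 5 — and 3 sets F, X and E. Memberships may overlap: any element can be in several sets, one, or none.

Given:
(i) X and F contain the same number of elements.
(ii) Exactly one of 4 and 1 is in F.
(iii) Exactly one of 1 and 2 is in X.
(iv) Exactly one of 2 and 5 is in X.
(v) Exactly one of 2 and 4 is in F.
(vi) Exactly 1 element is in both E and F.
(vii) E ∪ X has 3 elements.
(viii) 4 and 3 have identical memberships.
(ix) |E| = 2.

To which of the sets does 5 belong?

5: E, X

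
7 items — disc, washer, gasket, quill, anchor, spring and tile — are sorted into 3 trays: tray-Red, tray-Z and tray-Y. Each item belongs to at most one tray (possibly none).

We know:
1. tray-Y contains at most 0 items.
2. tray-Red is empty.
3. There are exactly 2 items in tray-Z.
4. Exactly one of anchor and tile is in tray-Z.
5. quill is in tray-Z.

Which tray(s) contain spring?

From (5): quill ∈ tray-Z.
(1): tray-Y already has 0, so the rest are out.
(2): tray-Red already has 0, so the rest are out.
Suppose spring ∈ tray-Z: no assignment then satisfies all the clues, so spring ∉ tray-Z.

spring: none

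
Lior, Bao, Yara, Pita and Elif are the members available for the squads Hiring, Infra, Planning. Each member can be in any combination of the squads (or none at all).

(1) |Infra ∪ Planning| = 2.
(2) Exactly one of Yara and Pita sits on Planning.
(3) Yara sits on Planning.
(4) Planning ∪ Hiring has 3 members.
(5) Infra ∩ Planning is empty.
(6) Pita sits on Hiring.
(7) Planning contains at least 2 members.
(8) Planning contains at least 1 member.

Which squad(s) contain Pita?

From (3): Yara ∈ Planning.
From (6): Pita ∈ Hiring.
(2) (exactly one): Pita ∉ Planning.
(5) (disjoint): Yara ∉ Infra.
Suppose Pita ∈ Infra: no assignment then satisfies all the clues, so Pita ∉ Infra.

Pita: Hiring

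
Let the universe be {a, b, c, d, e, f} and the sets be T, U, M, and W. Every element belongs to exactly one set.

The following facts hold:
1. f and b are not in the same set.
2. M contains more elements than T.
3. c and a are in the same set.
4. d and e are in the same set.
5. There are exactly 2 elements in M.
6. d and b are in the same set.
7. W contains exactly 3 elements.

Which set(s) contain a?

a: M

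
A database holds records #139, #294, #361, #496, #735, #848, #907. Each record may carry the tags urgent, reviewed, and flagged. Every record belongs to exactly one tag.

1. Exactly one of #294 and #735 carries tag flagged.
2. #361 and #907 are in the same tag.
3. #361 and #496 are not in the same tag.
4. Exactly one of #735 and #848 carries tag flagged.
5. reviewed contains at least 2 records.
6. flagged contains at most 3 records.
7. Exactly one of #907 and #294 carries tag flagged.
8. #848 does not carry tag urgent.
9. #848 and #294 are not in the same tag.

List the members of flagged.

flagged = {#361, #735, #907}

From (8): #848 ∉ urgent.
Suppose #139 ∈ flagged: no assignment then satisfies all the clues, so #139 ∉ flagged.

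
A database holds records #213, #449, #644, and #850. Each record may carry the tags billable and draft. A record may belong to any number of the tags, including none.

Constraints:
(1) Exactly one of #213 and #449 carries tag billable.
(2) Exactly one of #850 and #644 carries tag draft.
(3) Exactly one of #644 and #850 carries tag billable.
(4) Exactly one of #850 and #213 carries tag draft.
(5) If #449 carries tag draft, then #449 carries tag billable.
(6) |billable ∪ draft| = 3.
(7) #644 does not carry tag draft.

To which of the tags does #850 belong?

#850: draft

From (7): #644 ∉ draft.
(2) (exactly one): #850 ∈ draft.
(4) (exactly one): #213 ∉ draft.
Suppose #850 ∈ billable: no assignment then satisfies all the clues, so #850 ∉ billable.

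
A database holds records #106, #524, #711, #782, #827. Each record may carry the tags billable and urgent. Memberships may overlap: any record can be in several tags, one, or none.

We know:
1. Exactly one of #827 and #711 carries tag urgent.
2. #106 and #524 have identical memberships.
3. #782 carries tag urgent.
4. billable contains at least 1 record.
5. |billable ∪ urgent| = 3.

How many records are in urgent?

2

From (3): #782 ∈ urgent.
Suppose #106 ∈ billable: no assignment then satisfies all the clues, so #106 ∉ billable.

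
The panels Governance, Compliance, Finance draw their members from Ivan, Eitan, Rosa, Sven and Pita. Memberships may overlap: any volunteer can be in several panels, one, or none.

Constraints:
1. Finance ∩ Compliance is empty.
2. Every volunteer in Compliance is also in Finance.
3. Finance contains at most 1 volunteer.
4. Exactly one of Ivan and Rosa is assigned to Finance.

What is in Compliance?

Compliance = {}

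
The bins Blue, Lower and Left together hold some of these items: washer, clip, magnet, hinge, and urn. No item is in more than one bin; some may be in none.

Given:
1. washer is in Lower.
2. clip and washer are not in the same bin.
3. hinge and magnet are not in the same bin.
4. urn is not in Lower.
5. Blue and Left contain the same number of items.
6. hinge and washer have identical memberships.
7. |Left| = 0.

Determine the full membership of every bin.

Blue = {}; Lower = {hinge, washer}; Left = {}

From (1): washer ∈ Lower.
From (4): urn ∉ Lower.
(2): clip ∉ Lower.
(6): hinge matches washer: hinge ∉ Blue.
(6): hinge matches washer: hinge ∈ Lower.
(7): Left already has 0, so the rest are out.
(3): magnet ∉ Lower.
Suppose clip ∈ Blue: no assignment then satisfies all the clues, so clip ∉ Blue.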